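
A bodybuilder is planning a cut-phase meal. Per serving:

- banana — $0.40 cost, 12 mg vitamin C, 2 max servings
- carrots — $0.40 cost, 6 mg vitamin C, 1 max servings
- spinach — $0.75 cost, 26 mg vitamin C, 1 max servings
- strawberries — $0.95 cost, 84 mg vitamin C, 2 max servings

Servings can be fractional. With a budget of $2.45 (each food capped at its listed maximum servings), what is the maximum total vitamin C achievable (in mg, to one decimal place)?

187.1 mg

Vitamin C per dollar: strawberries 88.42, spinach 34.67, banana 30, carrots 15.
Take 2 servings of strawberries: spends $1.90, +168.0 mg vitamin C (running total 168.0 mg).
Take 0.7333 servings of spinach: spends $0.55, +19.1 mg vitamin C (running total 187.1 mg).
Greedy by best ratio exhausts the cost allowance optimally: 187.1 mg.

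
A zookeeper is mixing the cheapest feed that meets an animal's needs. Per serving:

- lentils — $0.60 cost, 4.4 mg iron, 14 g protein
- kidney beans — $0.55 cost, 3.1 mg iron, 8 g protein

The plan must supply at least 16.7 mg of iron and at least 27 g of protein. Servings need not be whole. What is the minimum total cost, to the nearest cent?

This is a tiny linear program; its minimum lies at a vertex of the feasible set. List the vertices and price them.
lentils only: max(16.7/4.4, 27/14) = 3.795 servings → $2.28.
kidney beans only: max(16.7/3.1, 27/8) = 5.387 servings → $2.96.
lentils + kidney beans: the both-tight solution has a negative serving — not a feasible corner.
The minimum over all feasible corners is $2.28.

$2.28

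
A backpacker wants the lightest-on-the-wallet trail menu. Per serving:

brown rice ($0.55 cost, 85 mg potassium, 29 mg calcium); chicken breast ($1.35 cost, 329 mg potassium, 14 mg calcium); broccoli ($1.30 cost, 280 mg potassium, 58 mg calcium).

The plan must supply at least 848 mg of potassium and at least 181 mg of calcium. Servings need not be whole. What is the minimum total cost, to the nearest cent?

$4.01

Two binding constraints pin down two serving amounts, so the optimal mix uses at most two foods. The candidates are each food alone (scaled to the tighter of potassium/calcium) and each pair with both constraints tight.
brown rice only: max(848/85, 181/29) = 9.976 servings → $5.49.
chicken breast only: max(848/329, 181/14) = 12.93 servings → $17.45.
broccoli only: max(848/280, 181/58) = 3.121 servings → $4.06.
brown rice + chicken breast with both tight: 5.709 servings and 1.103 servings → $4.63.
brown rice + broccoli with both tight: 0.469 servings and 2.886 servings → $4.01.
chicken breast + broccoli with both targets exact would need a negative amount; discard.
Cheapest feasible corner: $4.01.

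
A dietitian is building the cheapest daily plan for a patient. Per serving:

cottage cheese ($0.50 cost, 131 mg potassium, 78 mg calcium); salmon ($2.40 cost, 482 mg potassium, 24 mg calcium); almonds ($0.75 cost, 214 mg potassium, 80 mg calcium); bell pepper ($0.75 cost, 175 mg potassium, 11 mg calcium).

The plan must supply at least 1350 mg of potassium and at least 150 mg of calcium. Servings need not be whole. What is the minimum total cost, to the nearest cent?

This is a tiny linear program; its minimum lies at a vertex of the feasible set. List the vertices and price them.
cottage cheese only: max(1350/131, 150/78) = 10.31 servings → $5.15.
salmon only: max(1350/482, 150/24) = 6.25 servings → $15.00.
almonds only: max(1350/214, 150/80) = 6.308 servings → $4.73.
bell pepper only: max(1350/175, 150/11) = 13.64 servings → $10.23.
cottage cheese + salmon with both tight: 1.158 servings and 2.486 servings → $6.55.
cottage cheese + almonds: intersection lies outside the first quadrant.
cottage cheese + bell pepper with both tight: 0.9337 servings and 7.015 servings → $5.73.
salmon + almonds with both tight: 2.271 servings and 1.194 servings → $6.35.
salmon + bell pepper with both targets exact would need a negative amount; discard.
almonds + bell pepper with both tight: 0.9789 servings and 6.517 servings → $5.62.
The minimum over all feasible corners is $4.73.

$4.73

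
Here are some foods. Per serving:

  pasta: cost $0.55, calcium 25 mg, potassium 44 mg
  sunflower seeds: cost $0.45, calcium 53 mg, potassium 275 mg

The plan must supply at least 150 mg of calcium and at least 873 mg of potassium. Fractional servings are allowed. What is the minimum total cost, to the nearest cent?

At the optimum either one food covers both requirements or two foods hit both targets exactly; no other combination can be cheaper.
pasta only: max(150/25, 873/44) = 19.84 servings → $10.91.
sunflower seeds only: max(150/53, 873/275) = 3.175 servings → $1.43.
pasta + sunflower seeds: intersection lies outside the first quadrant.
Cheapest feasible corner: $1.43.

$1.43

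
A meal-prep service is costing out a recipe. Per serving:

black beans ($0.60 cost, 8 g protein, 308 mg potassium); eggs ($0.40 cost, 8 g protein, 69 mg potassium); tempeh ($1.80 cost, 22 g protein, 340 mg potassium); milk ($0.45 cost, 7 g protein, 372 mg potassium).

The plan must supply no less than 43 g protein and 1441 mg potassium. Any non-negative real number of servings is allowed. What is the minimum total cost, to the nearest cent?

A basic optimal solution has at most two foods positive. Try each food alone and each pair with both targets met exactly.
black beans only: max(43/8, 1441/308) = 5.375 servings → $3.23.
eggs only: max(43/8, 1441/69) = 20.88 servings → $8.35.
tempeh only: max(43/22, 1441/340) = 4.238 servings → $7.63.
milk only: max(43/7, 1441/372) = 6.143 servings → $2.76.
black beans + eggs with both tight: 4.478 servings and 0.8975 servings → $3.05.
black beans + tempeh with both tight: 4.212 servings and 0.4231 servings → $3.29.
black beans + milk: intersection lies outside the first quadrant.
eggs + tempeh: intersection lies outside the first quadrant.
eggs + milk with both tight: 2.37 servings and 3.434 servings → $2.49.
tempeh + milk with both tight: 1.018 servings and 2.943 servings → $3.16.
Cheapest feasible corner: $2.49.

$2.49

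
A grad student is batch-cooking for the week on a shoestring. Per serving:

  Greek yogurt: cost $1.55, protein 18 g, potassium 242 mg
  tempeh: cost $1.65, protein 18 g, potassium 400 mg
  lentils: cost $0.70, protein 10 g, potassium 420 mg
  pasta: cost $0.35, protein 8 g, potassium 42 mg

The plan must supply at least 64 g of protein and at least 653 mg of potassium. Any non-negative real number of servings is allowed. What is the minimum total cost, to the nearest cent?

$3.03

Two binding constraints pin down two serving amounts, so the optimal mix uses at most two foods. The candidates are each food alone (scaled to the tighter of protein/potassium) and each pair with both constraints tight.
Greek yogurt only: max(64/18, 653/242) = 3.556 servings → $5.51.
tempeh only: max(64/18, 653/400) = 3.556 servings → $5.87.
lentils only: max(64/10, 653/420) = 6.4 servings → $4.48.
pasta only: max(64/8, 653/42) = 15.55 servings → $5.44.
Greek yogurt + tempeh with both targets exact would need a negative amount; discard.
Greek yogurt + lentils: intersection lies outside the first quadrant.
Greek yogurt + pasta with both tight: 2.149 servings and 3.164 servings → $4.44.
tempeh + lentils with both targets exact would need a negative amount; discard.
tempeh + pasta with both tight: 1.038 servings and 5.665 servings → $3.69.
lentils + pasta with both tight: 0.8626 servings and 6.922 servings → $3.03.
Cheapest feasible corner: $3.03.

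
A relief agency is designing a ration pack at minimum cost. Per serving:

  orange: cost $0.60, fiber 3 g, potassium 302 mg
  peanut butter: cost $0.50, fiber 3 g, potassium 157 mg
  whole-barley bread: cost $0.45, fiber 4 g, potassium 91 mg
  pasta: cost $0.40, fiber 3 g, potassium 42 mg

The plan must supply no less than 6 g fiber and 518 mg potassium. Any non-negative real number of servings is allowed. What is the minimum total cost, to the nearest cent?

$1.10

An LP optimum is at a vertex; with two nutrient constraints at most two foods are used. Check each candidate.
orange only: max(6/3, 518/302) = 2 servings → $1.20.
peanut butter only: max(6/3, 518/157) = 3.299 servings → $1.65.
whole-barley bread only: max(6/4, 518/91) = 5.692 servings → $2.56.
pasta only: max(6/3, 518/42) = 12.33 servings → $4.93.
orange + peanut butter with both tight: 1.407 servings and 0.5931 servings → $1.14.
orange + whole-barley bread with both tight: 1.632 servings and 0.2759 servings → $1.10.
orange + pasta with both tight: 1.669 servings and 0.3308 servings → $1.13.
peanut butter + whole-barley bread: intersection lies outside the first quadrant.
peanut butter + pasta: intersection lies outside the first quadrant.
whole-barley bread + pasta: intersection lies outside the first quadrant.
So the least-cost plan costs $1.10.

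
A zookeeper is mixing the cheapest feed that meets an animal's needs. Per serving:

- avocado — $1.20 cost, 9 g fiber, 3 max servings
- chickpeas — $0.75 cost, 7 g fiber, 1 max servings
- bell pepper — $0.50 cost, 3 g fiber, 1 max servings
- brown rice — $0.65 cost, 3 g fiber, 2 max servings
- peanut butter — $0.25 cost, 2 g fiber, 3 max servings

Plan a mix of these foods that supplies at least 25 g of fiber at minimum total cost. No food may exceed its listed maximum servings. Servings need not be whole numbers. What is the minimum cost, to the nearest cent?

Cost per g of fiber: chickpeas $0.1071, peanut butter $0.1250, avocado $0.1333, bell pepper $0.1667, brown rice $0.2167.
Take 1 serving of chickpeas: +7.0 g fiber for $0.75 (total $0.75, still need 18.0 g).
Take 3 servings of peanut butter: +6.0 g fiber for $0.75 (total $1.50, still need 12.0 g).
Take 1.333 servings of avocado: +12.0 g fiber for $1.60 (total $3.10, still need 0.0 g).
Greedy by cheapest-per-g is optimal for a single linear constraint, so the minimum cost is $3.10.

$3.10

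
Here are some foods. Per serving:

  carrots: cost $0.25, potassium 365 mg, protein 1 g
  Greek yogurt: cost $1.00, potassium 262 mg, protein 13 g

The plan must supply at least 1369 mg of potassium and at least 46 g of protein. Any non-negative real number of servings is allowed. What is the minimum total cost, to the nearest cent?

With two linear requirements the optimum uses one or two foods; enumerate the corners.
carrots only: max(1369/365, 46/1) = 46 servings → $11.50.
Greek yogurt only: max(1369/262, 46/13) = 5.225 servings → $5.23.
carrots + Greek yogurt with both tight: 1.282 servings and 3.44 servings → $3.76.
So the least-cost plan costs $3.76.

$3.76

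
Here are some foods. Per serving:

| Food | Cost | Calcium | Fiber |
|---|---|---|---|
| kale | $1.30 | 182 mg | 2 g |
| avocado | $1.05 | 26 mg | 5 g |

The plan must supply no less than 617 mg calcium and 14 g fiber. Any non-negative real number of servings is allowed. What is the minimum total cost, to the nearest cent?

$5.73

A basic optimal solution has at most two foods positive. Try each food alone and each pair with both targets met exactly.
kale only: max(617/182, 14/2) = 7 servings → $9.10.
avocado only: max(617/26, 14/5) = 23.73 servings → $24.92.
kale + avocado with both tight: 3.171 servings and 1.531 servings → $5.73.
Cheapest feasible corner: $5.73.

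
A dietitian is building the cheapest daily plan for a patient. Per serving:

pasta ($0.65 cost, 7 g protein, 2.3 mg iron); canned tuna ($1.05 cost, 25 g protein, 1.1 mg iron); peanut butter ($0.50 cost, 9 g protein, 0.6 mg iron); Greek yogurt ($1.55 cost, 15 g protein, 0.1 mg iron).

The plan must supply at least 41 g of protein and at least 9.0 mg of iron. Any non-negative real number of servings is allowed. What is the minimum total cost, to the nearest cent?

An LP optimum is at a vertex; with two nutrient constraints at most two foods are used. Check each candidate.
pasta only: max(41/7, 9.0/2.3) = 5.857 servings → $3.81.
canned tuna only: max(41/25, 9.0/1.1) = 8.182 servings → $8.59.
peanut butter only: max(41/9, 9.0/0.6) = 15 servings → $7.50.
Greek yogurt only: max(41/15, 9.0/0.1) = 90 servings → $139.50.
pasta + canned tuna with both tight: 3.612 servings and 0.6285 servings → $3.01.
pasta + peanut butter with both tight: 3.418 servings and 1.897 servings → $3.17.
pasta + Greek yogurt with both tight: 3.873 servings and 0.926 servings → $3.95.
canned tuna + peanut butter: intersection lies outside the first quadrant.
canned tuna + Greek yogurt: the both-tight solution has a negative serving — not a feasible corner.
peanut butter + Greek yogurt: the both-tight solution has a negative serving — not a feasible corner.
The minimum over all feasible corners is $3.01.

$3.01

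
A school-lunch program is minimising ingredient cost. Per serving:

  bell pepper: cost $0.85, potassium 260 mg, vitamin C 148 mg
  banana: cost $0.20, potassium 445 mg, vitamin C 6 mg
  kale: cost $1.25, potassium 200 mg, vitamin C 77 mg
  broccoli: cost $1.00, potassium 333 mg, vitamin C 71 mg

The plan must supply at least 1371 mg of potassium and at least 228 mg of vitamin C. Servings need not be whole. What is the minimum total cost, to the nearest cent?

$1.68

Two binding constraints pin down two serving amounts, so the optimal mix uses at most two foods. The candidates are each food alone (scaled to the tighter of potassium/vitamin C) and each pair with both constraints tight.
bell pepper only: max(1371/260, 228/148) = 5.273 servings → $4.48.
banana only: max(1371/445, 228/6) = 38 servings → $7.60.
kale only: max(1371/200, 228/77) = 6.855 servings → $8.57.
broccoli only: max(1371/333, 228/71) = 4.117 servings → $4.12.
bell pepper + banana with both tight: 1.45 servings and 2.234 servings → $1.68.
bell pepper + kale with both targets exact would need a negative amount; discard.
bell pepper + broccoli: the both-tight solution has a negative serving — not a feasible corner.
banana + kale with both tight: 1.814 servings and 2.82 servings → $3.89.
banana + broccoli with both tight: 0.7236 servings and 3.15 servings → $3.29.
kale + broccoli with both targets exact would need a negative amount; discard.
So the least-cost plan costs $1.68.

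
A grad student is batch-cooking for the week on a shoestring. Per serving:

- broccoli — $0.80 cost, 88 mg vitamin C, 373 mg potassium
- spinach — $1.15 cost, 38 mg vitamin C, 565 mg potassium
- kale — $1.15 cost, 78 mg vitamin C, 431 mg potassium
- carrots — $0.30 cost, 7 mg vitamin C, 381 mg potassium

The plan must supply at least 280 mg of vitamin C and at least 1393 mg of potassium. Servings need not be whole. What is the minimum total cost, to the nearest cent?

Minimising a linear cost over {vitamin C ≥ 280, potassium ≥ 1393, servings ≥ 0} — the optimum is at a vertex, using one or two foods.
broccoli only: max(280/88, 1393/373) = 3.735 servings → $2.99.
spinach only: max(280/38, 1393/565) = 7.368 servings → $8.47.
kale only: max(280/78, 1393/431) = 3.59 servings → $4.13.
carrots only: max(280/7, 1393/381) = 40 servings → $12.00.
broccoli + spinach with both tight: 2.961 servings and 0.5104 servings → $2.96.
broccoli + kale with both tight: 1.361 servings and 2.054 servings → $3.45.
broccoli + carrots with both tight: 3.135 servings and 0.5869 servings → $2.68.
spinach + kale with both targets exact would need a negative amount; discard.
spinach + carrots with both targets exact would need a negative amount; discard.
kale + carrots: the both-tight solution has a negative serving — not a feasible corner.
Cheapest feasible corner: $2.68.

$2.68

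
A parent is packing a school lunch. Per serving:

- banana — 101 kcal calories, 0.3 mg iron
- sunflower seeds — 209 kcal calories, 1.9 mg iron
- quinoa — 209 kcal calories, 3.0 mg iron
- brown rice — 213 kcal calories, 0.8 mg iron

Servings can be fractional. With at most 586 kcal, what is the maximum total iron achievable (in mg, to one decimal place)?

Iron per kcal: quinoa 0.01435, sunflower seeds 0.009091, brown rice 0.003756, banana 0.00297.
With no serving limits, spend the whole calories allowance on quinoa: 586 kcal / 209 kcal × 3.0 mg = 8.4 mg.

8.4 mg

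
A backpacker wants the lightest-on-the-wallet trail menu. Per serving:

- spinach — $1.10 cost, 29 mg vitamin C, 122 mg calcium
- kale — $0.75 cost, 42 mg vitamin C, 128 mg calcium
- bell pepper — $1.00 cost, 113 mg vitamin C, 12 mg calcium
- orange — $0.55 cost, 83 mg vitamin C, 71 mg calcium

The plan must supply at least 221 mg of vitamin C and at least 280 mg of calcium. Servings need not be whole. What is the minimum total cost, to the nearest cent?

Compare the cost at each extreme point of the feasible region.
spinach only: max(221/29, 280/122) = 7.621 servings → $8.38.
kale only: max(221/42, 280/128) = 5.262 servings → $3.95.
bell pepper only: max(221/113, 280/12) = 23.33 servings → $23.33.
orange only: max(221/83, 280/71) = 3.944 servings → $2.17.
spinach + kale with both targets exact would need a negative amount; discard.
spinach + bell pepper with both tight: 2.157 servings and 1.402 servings → $3.78.
spinach + orange with both tight: 0.9358 servings and 2.336 servings → $2.31.
kale + bell pepper with both tight: 2.077 servings and 1.184 servings → $2.74.
kale + orange with both tight: 0.9878 servings and 2.163 servings → $1.93.
bell pepper + orange: intersection lies outside the first quadrant.
Cheapest feasible corner: $1.93.

$1.93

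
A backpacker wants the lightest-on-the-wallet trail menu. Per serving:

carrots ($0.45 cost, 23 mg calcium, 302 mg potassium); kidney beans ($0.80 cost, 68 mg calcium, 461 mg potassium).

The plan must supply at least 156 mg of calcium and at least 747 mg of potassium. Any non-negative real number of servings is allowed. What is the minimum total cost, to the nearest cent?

A basic optimal solution has at most two foods positive. Try each food alone and each pair with both targets met exactly.
carrots only: max(156/23, 747/302) = 6.783 servings → $3.05.
kidney beans only: max(156/68, 747/461) = 2.294 servings → $1.84.
carrots + kidney beans: the both-tight solution has a negative serving — not a feasible corner.
So the least-cost plan costs $1.84.

$1.84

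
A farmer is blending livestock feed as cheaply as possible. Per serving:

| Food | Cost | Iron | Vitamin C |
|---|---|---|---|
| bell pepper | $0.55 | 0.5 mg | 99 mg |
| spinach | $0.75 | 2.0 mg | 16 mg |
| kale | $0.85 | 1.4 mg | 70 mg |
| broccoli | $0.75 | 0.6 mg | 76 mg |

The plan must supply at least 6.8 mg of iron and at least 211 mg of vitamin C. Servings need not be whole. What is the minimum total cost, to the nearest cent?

$3.15

This is a tiny linear program; its minimum lies at a vertex of the feasible set. List the vertices and price them.
bell pepper only: max(6.8/0.5, 211/99) = 13.6 servings → $7.48.
spinach only: max(6.8/2.0, 211/16) = 13.19 servings → $9.89.
kale only: max(6.8/1.4, 211/70) = 4.857 servings → $4.13.
broccoli only: max(6.8/0.6, 211/76) = 11.33 servings → $8.50.
bell pepper + spinach with both tight: 1.648 servings and 2.988 servings → $3.15.
bell pepper + kale: the both-tight solution has a negative serving — not a feasible corner.
bell pepper + broccoli: the both-tight solution has a negative serving — not a feasible corner.
spinach + kale with both tight: 1.536 servings and 2.663 servings → $3.42.
spinach + broccoli with both tight: 2.74 servings and 2.199 servings → $3.70.
kale + broccoli: intersection lies outside the first quadrant.
Cheapest feasible corner: $3.15.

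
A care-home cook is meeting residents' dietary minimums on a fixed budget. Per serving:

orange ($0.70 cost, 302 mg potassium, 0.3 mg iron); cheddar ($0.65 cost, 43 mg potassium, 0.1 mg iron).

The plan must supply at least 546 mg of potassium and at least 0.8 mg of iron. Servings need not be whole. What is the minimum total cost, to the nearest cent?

This is a tiny linear program; its minimum lies at a vertex of the feasible set. List the vertices and price them.
orange only: max(546/302, 0.8/0.3) = 2.667 servings → $1.87.
cheddar only: max(546/43, 0.8/0.1) = 12.7 servings → $8.25.
orange + cheddar with both tight: 1.168 servings and 4.497 servings → $3.74.
So the least-cost plan costs $1.87.

$1.87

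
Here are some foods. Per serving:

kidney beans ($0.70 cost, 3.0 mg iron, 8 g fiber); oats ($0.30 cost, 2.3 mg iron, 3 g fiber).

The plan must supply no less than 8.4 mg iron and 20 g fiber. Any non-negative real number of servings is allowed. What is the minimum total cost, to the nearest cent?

Minimising a linear cost over {iron ≥ 8.4, fiber ≥ 20, servings ≥ 0} — the optimum is at a vertex, using one or two foods.
kidney beans only: max(8.4/3.0, 20/8) = 2.8 servings → $1.96.
oats only: max(8.4/2.3, 20/3) = 6.667 servings → $2.00.
kidney beans + oats with both tight: 2.213 servings and 0.766 servings → $1.78.
So the least-cost plan costs $1.78.

$1.78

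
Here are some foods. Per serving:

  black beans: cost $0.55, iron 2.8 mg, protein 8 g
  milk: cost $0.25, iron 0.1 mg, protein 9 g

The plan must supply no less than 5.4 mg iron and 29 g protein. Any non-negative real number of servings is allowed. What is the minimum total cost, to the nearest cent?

With two linear requirements the optimum uses one or two foods; enumerate the corners.
black beans only: max(5.4/2.8, 29/8) = 3.625 servings → $1.99.
milk only: max(5.4/0.1, 29/9) = 54 servings → $13.50.
black beans + milk with both tight: 1.873 servings and 1.557 servings → $1.42.
The minimum over all feasible corners is $1.42.

$1.42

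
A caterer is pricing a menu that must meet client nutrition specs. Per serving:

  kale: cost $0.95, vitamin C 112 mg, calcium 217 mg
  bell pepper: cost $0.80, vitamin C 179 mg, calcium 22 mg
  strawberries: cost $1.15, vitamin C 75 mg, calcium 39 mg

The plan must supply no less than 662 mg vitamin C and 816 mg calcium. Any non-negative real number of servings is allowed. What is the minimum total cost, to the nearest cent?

This is a tiny linear program; its minimum lies at a vertex of the feasible set. List the vertices and price them.
kale only: max(662/112, 816/217) = 5.911 servings → $5.62.
bell pepper only: max(662/179, 816/22) = 37.09 servings → $29.67.
strawberries only: max(662/75, 816/39) = 20.92 servings → $24.06.
kale + bell pepper with both tight: 3.615 servings and 1.437 servings → $4.58.
kale + strawberries with both tight: 2.972 servings and 4.389 servings → $7.87.
bell pepper + strawberries with both targets exact would need a negative amount; discard.
Cheapest feasible corner: $4.58.

$4.58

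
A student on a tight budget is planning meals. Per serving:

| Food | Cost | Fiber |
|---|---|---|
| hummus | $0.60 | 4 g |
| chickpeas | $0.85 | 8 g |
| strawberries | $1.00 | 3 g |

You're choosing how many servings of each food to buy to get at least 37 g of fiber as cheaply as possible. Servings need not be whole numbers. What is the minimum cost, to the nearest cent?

$3.93

Cost per g of fiber: chickpeas $0.1062, hummus $0.1500, strawberries $0.3333.
With no serving limits, use only chickpeas: 37 g / 8 g = 4.625 servings × $0.85 = $3.93.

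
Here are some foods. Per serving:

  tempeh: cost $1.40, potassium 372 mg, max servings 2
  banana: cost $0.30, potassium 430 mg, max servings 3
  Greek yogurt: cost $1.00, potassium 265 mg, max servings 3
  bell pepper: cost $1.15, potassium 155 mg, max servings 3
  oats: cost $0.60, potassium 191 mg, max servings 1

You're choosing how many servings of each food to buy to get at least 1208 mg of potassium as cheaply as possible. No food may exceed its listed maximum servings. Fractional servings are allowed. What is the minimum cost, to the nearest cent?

Cost per mg of potassium: banana $0.0007, oats $0.0031, tempeh $0.0038, Greek yogurt $0.0038, bell pepper $0.0074.
Take 2.809 servings of banana: +1208.0 mg potassium for $0.84 (total $0.84, still need 0.0 mg).
Greedy by cheapest-per-mg is optimal for a single linear constraint, so the minimum cost is $0.84.

$0.84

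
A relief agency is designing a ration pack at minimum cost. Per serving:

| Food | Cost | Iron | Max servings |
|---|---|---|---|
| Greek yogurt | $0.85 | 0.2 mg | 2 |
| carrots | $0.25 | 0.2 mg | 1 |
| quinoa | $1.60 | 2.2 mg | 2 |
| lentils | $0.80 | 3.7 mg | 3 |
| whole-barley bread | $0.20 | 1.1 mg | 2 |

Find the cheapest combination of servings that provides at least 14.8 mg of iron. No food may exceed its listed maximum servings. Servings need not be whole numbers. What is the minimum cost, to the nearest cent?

$3.89

Cost per mg of iron: whole-barley bread $0.1818, lentils $0.2162, quinoa $0.7273, carrots $1.2500, Greek yogurt $4.2500.
Take 2 servings of whole-barley bread: +2.2 mg iron for $0.40 (total $0.40, still need 12.6 mg).
Take 3 servings of lentils: +11.1 mg iron for $2.40 (total $2.80, still need 1.5 mg).
Take 0.6818 servings of quinoa: +1.5 mg iron for $1.09 (total $3.89, still need 0.0 mg).
Filling from the cheapest source first is optimal under one linear minimum: $3.89.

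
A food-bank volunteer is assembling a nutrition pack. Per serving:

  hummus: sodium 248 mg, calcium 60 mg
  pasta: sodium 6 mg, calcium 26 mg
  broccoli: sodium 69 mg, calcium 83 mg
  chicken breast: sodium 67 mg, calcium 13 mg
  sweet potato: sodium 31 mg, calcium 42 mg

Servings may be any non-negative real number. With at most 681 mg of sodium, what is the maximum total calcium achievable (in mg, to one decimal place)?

2951.0 mg

Calcium per mg sodium: pasta 4.333, sweet potato 1.355, broccoli 1.203, hummus 0.2419, chicken breast 0.194.
With no serving limits, spend the whole sodium allowance on pasta: 681 mg / 6 mg × 26 mg = 2951.0 mg.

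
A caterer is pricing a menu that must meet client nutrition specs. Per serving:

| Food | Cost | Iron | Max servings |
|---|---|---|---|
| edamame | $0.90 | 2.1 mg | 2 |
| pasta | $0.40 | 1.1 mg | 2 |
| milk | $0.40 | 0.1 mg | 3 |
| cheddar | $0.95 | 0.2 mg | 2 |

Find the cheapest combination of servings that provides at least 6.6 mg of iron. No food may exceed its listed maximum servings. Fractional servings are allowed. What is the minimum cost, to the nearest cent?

Cost per mg of iron: pasta $0.3636, edamame $0.4286, milk $4.0000, cheddar $4.7500.
Take 2 servings of pasta: +2.2 mg iron for $0.80 (total $0.80, still need 4.4 mg).
Take 2 servings of edamame: +4.2 mg iron for $1.80 (total $2.60, still need 0.2 mg).
Take 2 servings of milk: +0.2 mg iron for $0.80 (total $3.40, still need 0.0 mg).
Filling from the cheapest source first is optimal under one linear minimum: $3.40.

$3.40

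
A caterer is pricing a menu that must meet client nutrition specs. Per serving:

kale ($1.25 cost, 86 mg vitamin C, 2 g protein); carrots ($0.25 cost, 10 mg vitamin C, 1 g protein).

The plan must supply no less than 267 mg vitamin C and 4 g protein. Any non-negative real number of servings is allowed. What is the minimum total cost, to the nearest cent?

For a min-cost LP with two ≥-constraints, a basic feasible solution has at most two positive variables.
kale only: max(267/86, 4/2) = 3.105 servings → $3.88.
carrots only: max(267/10, 4/1) = 26.7 servings → $6.67.
kale + carrots: intersection lies outside the first quadrant.
So the least-cost plan costs $3.88.

$3.88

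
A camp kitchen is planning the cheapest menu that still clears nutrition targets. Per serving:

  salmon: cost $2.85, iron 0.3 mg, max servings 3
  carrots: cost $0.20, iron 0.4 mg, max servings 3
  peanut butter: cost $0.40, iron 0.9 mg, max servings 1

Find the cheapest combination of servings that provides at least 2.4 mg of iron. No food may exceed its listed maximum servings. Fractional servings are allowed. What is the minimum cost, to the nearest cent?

$3.85

Cost per mg of iron: peanut butter $0.4444, carrots $0.5000, salmon $9.5000.
Take 1 serving of peanut butter: +0.9 mg iron for $0.40 (total $0.40, still need 1.5 mg).
Take 3 servings of carrots: +1.2 mg iron for $0.60 (total $1.00, still need 0.3 mg).
Take 1 serving of salmon: +0.3 mg iron for $2.85 (total $3.85, still need 0.0 mg).
Greedy by cheapest-per-mg is optimal for a single linear constraint, so the minimum cost is $3.85.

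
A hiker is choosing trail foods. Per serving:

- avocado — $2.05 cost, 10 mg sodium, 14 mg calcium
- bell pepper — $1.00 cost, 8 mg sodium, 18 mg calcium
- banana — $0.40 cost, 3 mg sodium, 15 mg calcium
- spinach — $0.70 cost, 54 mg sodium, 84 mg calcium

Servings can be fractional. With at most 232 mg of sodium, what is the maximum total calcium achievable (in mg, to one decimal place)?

Calcium per mg sodium: banana 5, bell pepper 2.25, spinach 1.556, avocado 1.4.
With no serving limits, spend the whole sodium allowance on banana: 232 mg / 3 mg × 15 mg = 1160.0 mg.

1160.0 mg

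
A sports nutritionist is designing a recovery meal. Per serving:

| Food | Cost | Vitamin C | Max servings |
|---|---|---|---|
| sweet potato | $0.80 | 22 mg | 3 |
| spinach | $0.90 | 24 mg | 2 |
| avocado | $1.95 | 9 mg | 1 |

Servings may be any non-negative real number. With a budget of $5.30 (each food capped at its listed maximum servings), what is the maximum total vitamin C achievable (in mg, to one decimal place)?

119.1 mg

Vitamin C per dollar: sweet potato 27.5, spinach 26.67, avocado 4.615.
Take 3 servings of sweet potato: spends $2.40, +66.0 mg vitamin C (running total 66.0 mg).
Take 2 servings of spinach: spends $1.80, +48.0 mg vitamin C (running total 114.0 mg).
Take 0.5641 servings of avocado: spends $1.10, +5.1 mg vitamin C (running total 119.1 mg).
Greedy by best ratio exhausts the cost allowance optimally: 119.1 mg.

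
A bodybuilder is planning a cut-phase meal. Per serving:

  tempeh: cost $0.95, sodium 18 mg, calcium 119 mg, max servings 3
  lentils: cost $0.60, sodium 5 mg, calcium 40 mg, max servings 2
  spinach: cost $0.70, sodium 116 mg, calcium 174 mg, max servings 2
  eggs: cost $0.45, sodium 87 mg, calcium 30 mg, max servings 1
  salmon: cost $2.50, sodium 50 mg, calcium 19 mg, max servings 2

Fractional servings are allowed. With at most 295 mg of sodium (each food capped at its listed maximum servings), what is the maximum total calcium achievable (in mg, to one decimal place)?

783.5 mg

Calcium per mg sodium: lentils 8, tempeh 6.611, spinach 1.5, salmon 0.38, eggs 0.3448.
Take 2 servings of lentils: uses 10 mg sodium, +80.0 mg calcium (running total 80.0 mg).
Take 3 servings of tempeh: uses 54 mg sodium, +357.0 mg calcium (running total 437.0 mg).
Take 1.991 servings of spinach: uses 231 mg sodium, +346.5 mg calcium (running total 783.5 mg).
Filling greedily by calcium-per-mg sodium is optimal for one linear limit, giving 783.5 mg.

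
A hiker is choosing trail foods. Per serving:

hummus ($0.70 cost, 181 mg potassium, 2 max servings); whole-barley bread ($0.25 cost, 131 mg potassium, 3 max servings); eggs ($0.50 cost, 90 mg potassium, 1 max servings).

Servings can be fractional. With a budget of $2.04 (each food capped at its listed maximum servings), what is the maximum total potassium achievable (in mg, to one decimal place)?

726.6 mg

Potassium per dollar: whole-barley bread 524, hummus 258.6, eggs 180.
Take 3 servings of whole-barley bread: spends $0.75, +393.0 mg potassium (running total 393.0 mg).
Take 1.843 servings of hummus: spends $1.29, +333.6 mg potassium (running total 726.6 mg).
Greedy by best ratio exhausts the cost allowance optimally: 726.6 mg.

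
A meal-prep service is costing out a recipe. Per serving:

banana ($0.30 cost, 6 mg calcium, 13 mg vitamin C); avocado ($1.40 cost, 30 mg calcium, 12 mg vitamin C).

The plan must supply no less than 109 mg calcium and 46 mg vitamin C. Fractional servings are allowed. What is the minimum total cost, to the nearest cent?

$5.09

Two binding constraints pin down two serving amounts, so the optimal mix uses at most two foods. The candidates are each food alone (scaled to the tighter of calcium/vitamin C) and each pair with both constraints tight.
banana only: max(109/6, 46/13) = 18.17 servings → $5.45.
avocado only: max(109/30, 46/12) = 3.833 servings → $5.37.
banana + avocado with both tight: 0.2264 servings and 3.588 servings → $5.09.
The minimum over all feasible corners is $5.09.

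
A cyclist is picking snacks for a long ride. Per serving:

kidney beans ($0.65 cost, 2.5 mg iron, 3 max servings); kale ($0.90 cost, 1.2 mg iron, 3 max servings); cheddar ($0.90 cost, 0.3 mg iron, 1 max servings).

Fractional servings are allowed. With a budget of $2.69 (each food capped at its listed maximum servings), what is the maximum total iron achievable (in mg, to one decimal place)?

Iron per dollar: kidney beans 3.846, kale 1.333, cheddar 0.3333.
Take 3 servings of kidney beans: spends $1.95, +7.5 mg iron (running total 7.5 mg).
Take 0.8222 servings of kale: spends $0.74, +1.0 mg iron (running total 8.5 mg).
Filling greedily by iron-per-dollar is optimal for one linear limit, giving 8.5 mg.

8.5 mg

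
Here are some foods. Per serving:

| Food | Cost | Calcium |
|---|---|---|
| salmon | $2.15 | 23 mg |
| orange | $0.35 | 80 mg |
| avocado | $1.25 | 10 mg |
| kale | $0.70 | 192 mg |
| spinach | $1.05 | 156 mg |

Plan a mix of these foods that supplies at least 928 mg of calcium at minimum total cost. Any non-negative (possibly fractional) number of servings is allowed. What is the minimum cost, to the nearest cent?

Cost per mg of calcium: kale $0.0036, orange $0.0044, spinach $0.0067, salmon $0.0935, avocado $0.1250.
With no serving limits, use only kale: 928 mg / 192 mg = 4.833 servings × $0.70 = $3.38.

$3.38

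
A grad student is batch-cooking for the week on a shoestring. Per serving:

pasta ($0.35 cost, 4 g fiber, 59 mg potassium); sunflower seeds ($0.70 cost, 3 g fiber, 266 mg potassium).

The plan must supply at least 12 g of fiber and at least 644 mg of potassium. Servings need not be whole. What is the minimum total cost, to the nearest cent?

pasta only: max(12/4, 644/59) = 10.92 servings → $3.82.
sunflower seeds only: max(12/3, 644/266) = 4 servings → $2.80.
pasta + sunflower seeds with both tight: 1.421 servings and 2.106 servings → $1.97.
So the least-cost plan costs $1.97.

$1.97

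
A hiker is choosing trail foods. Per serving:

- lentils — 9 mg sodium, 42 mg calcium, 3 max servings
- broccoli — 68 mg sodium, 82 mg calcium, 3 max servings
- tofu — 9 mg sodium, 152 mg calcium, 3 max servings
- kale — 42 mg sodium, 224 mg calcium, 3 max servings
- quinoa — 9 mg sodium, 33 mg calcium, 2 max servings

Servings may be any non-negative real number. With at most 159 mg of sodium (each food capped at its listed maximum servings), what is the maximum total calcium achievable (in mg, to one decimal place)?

Calcium per mg sodium: tofu 16.89, kale 5.333, lentils 4.667, quinoa 3.667, broccoli 1.206.
Take 3 servings of tofu: uses 27 mg sodium, +456.0 mg calcium (running total 456.0 mg).
Take 3 servings of kale: uses 126 mg sodium, +672.0 mg calcium (running total 1128.0 mg).
Take 0.6667 servings of lentils: uses 6 mg sodium, +28.0 mg calcium (running total 1156.0 mg).
Greedy by best ratio exhausts the sodium allowance optimally: 1156.0 mg.

1156.0 mg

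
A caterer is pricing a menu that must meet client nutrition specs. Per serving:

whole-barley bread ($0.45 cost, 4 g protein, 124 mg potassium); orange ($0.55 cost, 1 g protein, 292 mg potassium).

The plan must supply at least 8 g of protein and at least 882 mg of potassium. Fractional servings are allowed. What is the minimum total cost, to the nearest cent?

$1.96

With two linear requirements the optimum uses one or two foods; enumerate the corners.
whole-barley bread only: max(8/4, 882/124) = 7.113 servings → $3.20.
orange only: max(8/1, 882/292) = 8 servings → $4.40.
whole-barley bread + orange with both tight: 1.393 servings and 2.429 servings → $1.96.
So the least-cost plan costs $1.96.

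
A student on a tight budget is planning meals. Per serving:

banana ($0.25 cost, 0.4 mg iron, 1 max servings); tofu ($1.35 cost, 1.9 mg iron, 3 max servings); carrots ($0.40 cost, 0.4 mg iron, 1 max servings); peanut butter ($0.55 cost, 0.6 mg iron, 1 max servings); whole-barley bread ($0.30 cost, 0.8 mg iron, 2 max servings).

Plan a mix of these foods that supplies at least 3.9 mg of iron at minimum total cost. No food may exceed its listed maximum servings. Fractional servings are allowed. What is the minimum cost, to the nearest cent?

$2.20

Cost per mg of iron: whole-barley bread $0.3750, banana $0.6250, tofu $0.7105, peanut butter $0.9167, carrots $1.0000.
Take 2 servings of whole-barley bread: +1.6 mg iron for $0.60 (total $0.60, still need 2.3 mg).
Take 1 serving of banana: +0.4 mg iron for $0.25 (total $0.85, still need 1.9 mg).
Take 1 serving of tofu: +1.9 mg iron for $1.35 (total $2.20, still need 0.0 mg).
Filling from the cheapest source first is optimal under one linear minimum: $2.20.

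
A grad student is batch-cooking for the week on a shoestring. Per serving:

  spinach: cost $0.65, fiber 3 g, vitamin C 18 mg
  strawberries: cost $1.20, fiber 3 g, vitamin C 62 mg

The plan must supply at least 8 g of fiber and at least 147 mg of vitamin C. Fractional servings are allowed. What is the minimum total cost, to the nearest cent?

$2.97

A basic optimal solution has at most two foods positive. Try each food alone and each pair with both targets met exactly.
spinach only: max(8/3, 147/18) = 8.167 servings → $5.31.
strawberries only: max(8/3, 147/62) = 2.667 servings → $3.20.
spinach + strawberries with both tight: 0.4167 servings and 2.25 servings → $2.97.
So the least-cost plan costs $2.97.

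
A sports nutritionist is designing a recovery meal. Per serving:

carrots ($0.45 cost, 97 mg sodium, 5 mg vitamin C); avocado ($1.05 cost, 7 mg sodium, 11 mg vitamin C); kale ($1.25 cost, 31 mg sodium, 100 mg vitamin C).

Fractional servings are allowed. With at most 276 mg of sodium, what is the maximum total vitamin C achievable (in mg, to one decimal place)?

890.3 mg

Vitamin C per mg sodium: kale 3.226, avocado 1.571, carrots 0.05155.
With no serving limits, spend the whole sodium allowance on kale: 276 mg / 31 mg × 100 mg = 890.3 mg.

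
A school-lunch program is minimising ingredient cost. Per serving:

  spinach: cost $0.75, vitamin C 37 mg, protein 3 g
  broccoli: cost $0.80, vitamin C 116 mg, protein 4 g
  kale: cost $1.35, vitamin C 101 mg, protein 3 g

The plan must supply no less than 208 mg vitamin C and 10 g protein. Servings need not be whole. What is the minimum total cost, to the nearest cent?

$2.00

This is a tiny linear program; its minimum lies at a vertex of the feasible set. List the vertices and price them.
spinach only: max(208/37, 10/3) = 5.622 servings → $4.22.
broccoli only: max(208/116, 10/4) = 2.5 servings → $2.00.
kale only: max(208/101, 10/3) = 3.333 servings → $4.50.
spinach + broccoli with both tight: 1.64 servings and 1.27 servings → $2.25.
spinach + kale with both tight: 2.01 servings and 1.323 servings → $3.29.
broccoli + kale: the both-tight solution has a negative serving — not a feasible corner.
The minimum over all feasible corners is $2.00.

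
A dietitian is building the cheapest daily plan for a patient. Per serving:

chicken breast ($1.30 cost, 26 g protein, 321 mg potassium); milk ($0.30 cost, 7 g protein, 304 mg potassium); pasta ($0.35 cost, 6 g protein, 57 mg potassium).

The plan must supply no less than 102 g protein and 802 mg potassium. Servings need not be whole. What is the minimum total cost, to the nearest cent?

$4.37

Minimising a linear cost over {protein ≥ 102, potassium ≥ 802, servings ≥ 0} — the optimum is at a vertex, using one or two foods.
chicken breast only: max(102/26, 802/321) = 3.923 servings → $5.10.
milk only: max(102/7, 802/304) = 14.57 servings → $4.37.
pasta only: max(102/6, 802/57) = 17 servings → $5.95.
chicken breast + milk: the both-tight solution has a negative serving — not a feasible corner.
chicken breast + pasta with both targets exact would need a negative amount; discard.
milk + pasta with both targets exact would need a negative amount; discard.
Cheapest feasible corner: $4.37.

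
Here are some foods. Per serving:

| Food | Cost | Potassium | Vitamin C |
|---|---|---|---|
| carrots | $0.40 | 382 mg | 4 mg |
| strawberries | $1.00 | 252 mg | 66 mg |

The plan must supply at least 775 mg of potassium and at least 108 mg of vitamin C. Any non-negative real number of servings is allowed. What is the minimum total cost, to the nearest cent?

$1.97

Check every corner: each single food scaled to meet both minima, and each pair solved so both constraints bind.
carrots only: max(775/382, 108/4) = 27 servings → $10.80.
strawberries only: max(775/252, 108/66) = 3.075 servings → $3.08.
carrots + strawberries with both tight: 0.9888 servings and 1.576 servings → $1.97.
The minimum over all feasible corners is $1.97.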